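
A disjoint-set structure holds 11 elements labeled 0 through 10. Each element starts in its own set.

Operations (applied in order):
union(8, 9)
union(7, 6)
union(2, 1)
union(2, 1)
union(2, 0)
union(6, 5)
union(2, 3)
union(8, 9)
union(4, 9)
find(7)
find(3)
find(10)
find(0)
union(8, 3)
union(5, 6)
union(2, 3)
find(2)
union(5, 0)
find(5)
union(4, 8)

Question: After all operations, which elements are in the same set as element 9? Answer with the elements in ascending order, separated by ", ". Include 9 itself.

Answer: 0, 1, 2, 3, 4, 5, 6, 7, 8, 9

Derivation:
Step 1: union(8, 9) -> merged; set of 8 now {8, 9}
Step 2: union(7, 6) -> merged; set of 7 now {6, 7}
Step 3: union(2, 1) -> merged; set of 2 now {1, 2}
Step 4: union(2, 1) -> already same set; set of 2 now {1, 2}
Step 5: union(2, 0) -> merged; set of 2 now {0, 1, 2}
Step 6: union(6, 5) -> merged; set of 6 now {5, 6, 7}
Step 7: union(2, 3) -> merged; set of 2 now {0, 1, 2, 3}
Step 8: union(8, 9) -> already same set; set of 8 now {8, 9}
Step 9: union(4, 9) -> merged; set of 4 now {4, 8, 9}
Step 10: find(7) -> no change; set of 7 is {5, 6, 7}
Step 11: find(3) -> no change; set of 3 is {0, 1, 2, 3}
Step 12: find(10) -> no change; set of 10 is {10}
Step 13: find(0) -> no change; set of 0 is {0, 1, 2, 3}
Step 14: union(8, 3) -> merged; set of 8 now {0, 1, 2, 3, 4, 8, 9}
Step 15: union(5, 6) -> already same set; set of 5 now {5, 6, 7}
Step 16: union(2, 3) -> already same set; set of 2 now {0, 1, 2, 3, 4, 8, 9}
Step 17: find(2) -> no change; set of 2 is {0, 1, 2, 3, 4, 8, 9}
Step 18: union(5, 0) -> merged; set of 5 now {0, 1, 2, 3, 4, 5, 6, 7, 8, 9}
Step 19: find(5) -> no change; set of 5 is {0, 1, 2, 3, 4, 5, 6, 7, 8, 9}
Step 20: union(4, 8) -> already same set; set of 4 now {0, 1, 2, 3, 4, 5, 6, 7, 8, 9}
Component of 9: {0, 1, 2, 3, 4, 5, 6, 7, 8, 9}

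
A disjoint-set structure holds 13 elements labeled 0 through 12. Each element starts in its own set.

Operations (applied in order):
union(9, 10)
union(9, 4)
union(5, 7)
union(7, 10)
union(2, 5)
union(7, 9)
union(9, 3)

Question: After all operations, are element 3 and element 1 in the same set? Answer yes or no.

Answer: no

Derivation:
Step 1: union(9, 10) -> merged; set of 9 now {9, 10}
Step 2: union(9, 4) -> merged; set of 9 now {4, 9, 10}
Step 3: union(5, 7) -> merged; set of 5 now {5, 7}
Step 4: union(7, 10) -> merged; set of 7 now {4, 5, 7, 9, 10}
Step 5: union(2, 5) -> merged; set of 2 now {2, 4, 5, 7, 9, 10}
Step 6: union(7, 9) -> already same set; set of 7 now {2, 4, 5, 7, 9, 10}
Step 7: union(9, 3) -> merged; set of 9 now {2, 3, 4, 5, 7, 9, 10}
Set of 3: {2, 3, 4, 5, 7, 9, 10}; 1 is not a member.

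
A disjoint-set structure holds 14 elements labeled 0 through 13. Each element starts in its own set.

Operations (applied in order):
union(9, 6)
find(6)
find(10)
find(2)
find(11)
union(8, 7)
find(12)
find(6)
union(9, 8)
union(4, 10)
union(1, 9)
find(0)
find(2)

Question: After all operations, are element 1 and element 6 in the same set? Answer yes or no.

Step 1: union(9, 6) -> merged; set of 9 now {6, 9}
Step 2: find(6) -> no change; set of 6 is {6, 9}
Step 3: find(10) -> no change; set of 10 is {10}
Step 4: find(2) -> no change; set of 2 is {2}
Step 5: find(11) -> no change; set of 11 is {11}
Step 6: union(8, 7) -> merged; set of 8 now {7, 8}
Step 7: find(12) -> no change; set of 12 is {12}
Step 8: find(6) -> no change; set of 6 is {6, 9}
Step 9: union(9, 8) -> merged; set of 9 now {6, 7, 8, 9}
Step 10: union(4, 10) -> merged; set of 4 now {4, 10}
Step 11: union(1, 9) -> merged; set of 1 now {1, 6, 7, 8, 9}
Step 12: find(0) -> no change; set of 0 is {0}
Step 13: find(2) -> no change; set of 2 is {2}
Set of 1: {1, 6, 7, 8, 9}; 6 is a member.

Answer: yes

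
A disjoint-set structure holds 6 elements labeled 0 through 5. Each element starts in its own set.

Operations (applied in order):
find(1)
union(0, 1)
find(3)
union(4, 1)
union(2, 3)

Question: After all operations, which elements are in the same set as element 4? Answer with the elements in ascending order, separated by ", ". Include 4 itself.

Answer: 0, 1, 4

Derivation:
Step 1: find(1) -> no change; set of 1 is {1}
Step 2: union(0, 1) -> merged; set of 0 now {0, 1}
Step 3: find(3) -> no change; set of 3 is {3}
Step 4: union(4, 1) -> merged; set of 4 now {0, 1, 4}
Step 5: union(2, 3) -> merged; set of 2 now {2, 3}
Component of 4: {0, 1, 4}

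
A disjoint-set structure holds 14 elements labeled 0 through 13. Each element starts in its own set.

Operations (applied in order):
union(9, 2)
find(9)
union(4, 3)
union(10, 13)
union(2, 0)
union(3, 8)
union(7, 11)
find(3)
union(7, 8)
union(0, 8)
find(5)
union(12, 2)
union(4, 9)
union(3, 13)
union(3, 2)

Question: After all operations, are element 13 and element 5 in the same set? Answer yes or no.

Answer: no

Derivation:
Step 1: union(9, 2) -> merged; set of 9 now {2, 9}
Step 2: find(9) -> no change; set of 9 is {2, 9}
Step 3: union(4, 3) -> merged; set of 4 now {3, 4}
Step 4: union(10, 13) -> merged; set of 10 now {10, 13}
Step 5: union(2, 0) -> merged; set of 2 now {0, 2, 9}
Step 6: union(3, 8) -> merged; set of 3 now {3, 4, 8}
Step 7: union(7, 11) -> merged; set of 7 now {7, 11}
Step 8: find(3) -> no change; set of 3 is {3, 4, 8}
Step 9: union(7, 8) -> merged; set of 7 now {3, 4, 7, 8, 11}
Step 10: union(0, 8) -> merged; set of 0 now {0, 2, 3, 4, 7, 8, 9, 11}
Step 11: find(5) -> no change; set of 5 is {5}
Step 12: union(12, 2) -> merged; set of 12 now {0, 2, 3, 4, 7, 8, 9, 11, 12}
Step 13: union(4, 9) -> already same set; set of 4 now {0, 2, 3, 4, 7, 8, 9, 11, 12}
Step 14: union(3, 13) -> merged; set of 3 now {0, 2, 3, 4, 7, 8, 9, 10, 11, 12, 13}
Step 15: union(3, 2) -> already same set; set of 3 now {0, 2, 3, 4, 7, 8, 9, 10, 11, 12, 13}
Set of 13: {0, 2, 3, 4, 7, 8, 9, 10, 11, 12, 13}; 5 is not a member.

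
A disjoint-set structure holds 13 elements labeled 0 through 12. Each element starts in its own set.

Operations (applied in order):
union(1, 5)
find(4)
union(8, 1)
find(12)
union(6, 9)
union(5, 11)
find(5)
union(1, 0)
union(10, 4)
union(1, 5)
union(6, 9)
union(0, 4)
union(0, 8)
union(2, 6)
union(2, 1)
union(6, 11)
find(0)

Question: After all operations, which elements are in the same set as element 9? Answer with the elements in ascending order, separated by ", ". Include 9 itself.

Step 1: union(1, 5) -> merged; set of 1 now {1, 5}
Step 2: find(4) -> no change; set of 4 is {4}
Step 3: union(8, 1) -> merged; set of 8 now {1, 5, 8}
Step 4: find(12) -> no change; set of 12 is {12}
Step 5: union(6, 9) -> merged; set of 6 now {6, 9}
Step 6: union(5, 11) -> merged; set of 5 now {1, 5, 8, 11}
Step 7: find(5) -> no change; set of 5 is {1, 5, 8, 11}
Step 8: union(1, 0) -> merged; set of 1 now {0, 1, 5, 8, 11}
Step 9: union(10, 4) -> merged; set of 10 now {4, 10}
Step 10: union(1, 5) -> already same set; set of 1 now {0, 1, 5, 8, 11}
Step 11: union(6, 9) -> already same set; set of 6 now {6, 9}
Step 12: union(0, 4) -> merged; set of 0 now {0, 1, 4, 5, 8, 10, 11}
Step 13: union(0, 8) -> already same set; set of 0 now {0, 1, 4, 5, 8, 10, 11}
Step 14: union(2, 6) -> merged; set of 2 now {2, 6, 9}
Step 15: union(2, 1) -> merged; set of 2 now {0, 1, 2, 4, 5, 6, 8, 9, 10, 11}
Step 16: union(6, 11) -> already same set; set of 6 now {0, 1, 2, 4, 5, 6, 8, 9, 10, 11}
Step 17: find(0) -> no change; set of 0 is {0, 1, 2, 4, 5, 6, 8, 9, 10, 11}
Component of 9: {0, 1, 2, 4, 5, 6, 8, 9, 10, 11}

Answer: 0, 1, 2, 4, 5, 6, 8, 9, 10, 11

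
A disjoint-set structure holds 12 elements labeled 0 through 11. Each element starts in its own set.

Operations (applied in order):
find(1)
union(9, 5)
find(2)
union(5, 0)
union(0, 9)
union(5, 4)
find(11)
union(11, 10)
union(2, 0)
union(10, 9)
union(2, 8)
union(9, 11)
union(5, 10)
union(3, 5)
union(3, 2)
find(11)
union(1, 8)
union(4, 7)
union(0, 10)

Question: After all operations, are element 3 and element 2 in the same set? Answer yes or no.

Step 1: find(1) -> no change; set of 1 is {1}
Step 2: union(9, 5) -> merged; set of 9 now {5, 9}
Step 3: find(2) -> no change; set of 2 is {2}
Step 4: union(5, 0) -> merged; set of 5 now {0, 5, 9}
Step 5: union(0, 9) -> already same set; set of 0 now {0, 5, 9}
Step 6: union(5, 4) -> merged; set of 5 now {0, 4, 5, 9}
Step 7: find(11) -> no change; set of 11 is {11}
Step 8: union(11, 10) -> merged; set of 11 now {10, 11}
Step 9: union(2, 0) -> merged; set of 2 now {0, 2, 4, 5, 9}
Step 10: union(10, 9) -> merged; set of 10 now {0, 2, 4, 5, 9, 10, 11}
Step 11: union(2, 8) -> merged; set of 2 now {0, 2, 4, 5, 8, 9, 10, 11}
Step 12: union(9, 11) -> already same set; set of 9 now {0, 2, 4, 5, 8, 9, 10, 11}
Step 13: union(5, 10) -> already same set; set of 5 now {0, 2, 4, 5, 8, 9, 10, 11}
Step 14: union(3, 5) -> merged; set of 3 now {0, 2, 3, 4, 5, 8, 9, 10, 11}
Step 15: union(3, 2) -> already same set; set of 3 now {0, 2, 3, 4, 5, 8, 9, 10, 11}
Step 16: find(11) -> no change; set of 11 is {0, 2, 3, 4, 5, 8, 9, 10, 11}
Step 17: union(1, 8) -> merged; set of 1 now {0, 1, 2, 3, 4, 5, 8, 9, 10, 11}
Step 18: union(4, 7) -> merged; set of 4 now {0, 1, 2, 3, 4, 5, 7, 8, 9, 10, 11}
Step 19: union(0, 10) -> already same set; set of 0 now {0, 1, 2, 3, 4, 5, 7, 8, 9, 10, 11}
Set of 3: {0, 1, 2, 3, 4, 5, 7, 8, 9, 10, 11}; 2 is a member.

Answer: yes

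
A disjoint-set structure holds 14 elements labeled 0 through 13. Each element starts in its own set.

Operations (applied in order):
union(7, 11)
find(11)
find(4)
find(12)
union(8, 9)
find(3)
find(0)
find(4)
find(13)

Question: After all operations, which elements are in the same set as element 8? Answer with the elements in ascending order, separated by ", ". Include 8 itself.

Answer: 8, 9

Derivation:
Step 1: union(7, 11) -> merged; set of 7 now {7, 11}
Step 2: find(11) -> no change; set of 11 is {7, 11}
Step 3: find(4) -> no change; set of 4 is {4}
Step 4: find(12) -> no change; set of 12 is {12}
Step 5: union(8, 9) -> merged; set of 8 now {8, 9}
Step 6: find(3) -> no change; set of 3 is {3}
Step 7: find(0) -> no change; set of 0 is {0}
Step 8: find(4) -> no change; set of 4 is {4}
Step 9: find(13) -> no change; set of 13 is {13}
Component of 8: {8, 9}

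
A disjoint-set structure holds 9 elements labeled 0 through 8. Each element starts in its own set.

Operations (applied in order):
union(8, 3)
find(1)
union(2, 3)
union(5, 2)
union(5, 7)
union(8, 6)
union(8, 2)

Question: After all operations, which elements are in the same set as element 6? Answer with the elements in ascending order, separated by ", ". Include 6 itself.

Step 1: union(8, 3) -> merged; set of 8 now {3, 8}
Step 2: find(1) -> no change; set of 1 is {1}
Step 3: union(2, 3) -> merged; set of 2 now {2, 3, 8}
Step 4: union(5, 2) -> merged; set of 5 now {2, 3, 5, 8}
Step 5: union(5, 7) -> merged; set of 5 now {2, 3, 5, 7, 8}
Step 6: union(8, 6) -> merged; set of 8 now {2, 3, 5, 6, 7, 8}
Step 7: union(8, 2) -> already same set; set of 8 now {2, 3, 5, 6, 7, 8}
Component of 6: {2, 3, 5, 6, 7, 8}

Answer: 2, 3, 5, 6, 7, 8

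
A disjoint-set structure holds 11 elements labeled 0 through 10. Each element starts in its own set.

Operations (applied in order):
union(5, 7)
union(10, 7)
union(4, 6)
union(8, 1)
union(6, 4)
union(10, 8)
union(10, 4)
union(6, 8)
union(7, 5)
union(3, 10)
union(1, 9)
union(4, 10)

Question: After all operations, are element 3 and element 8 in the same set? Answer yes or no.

Answer: yes

Derivation:
Step 1: union(5, 7) -> merged; set of 5 now {5, 7}
Step 2: union(10, 7) -> merged; set of 10 now {5, 7, 10}
Step 3: union(4, 6) -> merged; set of 4 now {4, 6}
Step 4: union(8, 1) -> merged; set of 8 now {1, 8}
Step 5: union(6, 4) -> already same set; set of 6 now {4, 6}
Step 6: union(10, 8) -> merged; set of 10 now {1, 5, 7, 8, 10}
Step 7: union(10, 4) -> merged; set of 10 now {1, 4, 5, 6, 7, 8, 10}
Step 8: union(6, 8) -> already same set; set of 6 now {1, 4, 5, 6, 7, 8, 10}
Step 9: union(7, 5) -> already same set; set of 7 now {1, 4, 5, 6, 7, 8, 10}
Step 10: union(3, 10) -> merged; set of 3 now {1, 3, 4, 5, 6, 7, 8, 10}
Step 11: union(1, 9) -> merged; set of 1 now {1, 3, 4, 5, 6, 7, 8, 9, 10}
Step 12: union(4, 10) -> already same set; set of 4 now {1, 3, 4, 5, 6, 7, 8, 9, 10}
Set of 3: {1, 3, 4, 5, 6, 7, 8, 9, 10}; 8 is a member.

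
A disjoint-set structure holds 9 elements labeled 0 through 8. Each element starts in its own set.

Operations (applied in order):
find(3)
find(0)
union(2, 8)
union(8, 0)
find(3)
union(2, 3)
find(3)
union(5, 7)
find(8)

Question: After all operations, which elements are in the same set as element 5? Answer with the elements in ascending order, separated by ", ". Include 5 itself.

Step 1: find(3) -> no change; set of 3 is {3}
Step 2: find(0) -> no change; set of 0 is {0}
Step 3: union(2, 8) -> merged; set of 2 now {2, 8}
Step 4: union(8, 0) -> merged; set of 8 now {0, 2, 8}
Step 5: find(3) -> no change; set of 3 is {3}
Step 6: union(2, 3) -> merged; set of 2 now {0, 2, 3, 8}
Step 7: find(3) -> no change; set of 3 is {0, 2, 3, 8}
Step 8: union(5, 7) -> merged; set of 5 now {5, 7}
Step 9: find(8) -> no change; set of 8 is {0, 2, 3, 8}
Component of 5: {5, 7}

Answer: 5, 7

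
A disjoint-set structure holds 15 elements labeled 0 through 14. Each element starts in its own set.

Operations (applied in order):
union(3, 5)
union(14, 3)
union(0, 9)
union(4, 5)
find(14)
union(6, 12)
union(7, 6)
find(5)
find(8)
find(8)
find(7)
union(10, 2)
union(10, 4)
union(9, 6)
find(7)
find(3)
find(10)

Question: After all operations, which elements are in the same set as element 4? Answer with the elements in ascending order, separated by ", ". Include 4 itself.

Step 1: union(3, 5) -> merged; set of 3 now {3, 5}
Step 2: union(14, 3) -> merged; set of 14 now {3, 5, 14}
Step 3: union(0, 9) -> merged; set of 0 now {0, 9}
Step 4: union(4, 5) -> merged; set of 4 now {3, 4, 5, 14}
Step 5: find(14) -> no change; set of 14 is {3, 4, 5, 14}
Step 6: union(6, 12) -> merged; set of 6 now {6, 12}
Step 7: union(7, 6) -> merged; set of 7 now {6, 7, 12}
Step 8: find(5) -> no change; set of 5 is {3, 4, 5, 14}
Step 9: find(8) -> no change; set of 8 is {8}
Step 10: find(8) -> no change; set of 8 is {8}
Step 11: find(7) -> no change; set of 7 is {6, 7, 12}
Step 12: union(10, 2) -> merged; set of 10 now {2, 10}
Step 13: union(10, 4) -> merged; set of 10 now {2, 3, 4, 5, 10, 14}
Step 14: union(9, 6) -> merged; set of 9 now {0, 6, 7, 9, 12}
Step 15: find(7) -> no change; set of 7 is {0, 6, 7, 9, 12}
Step 16: find(3) -> no change; set of 3 is {2, 3, 4, 5, 10, 14}
Step 17: find(10) -> no change; set of 10 is {2, 3, 4, 5, 10, 14}
Component of 4: {2, 3, 4, 5, 10, 14}

Answer: 2, 3, 4, 5, 10, 14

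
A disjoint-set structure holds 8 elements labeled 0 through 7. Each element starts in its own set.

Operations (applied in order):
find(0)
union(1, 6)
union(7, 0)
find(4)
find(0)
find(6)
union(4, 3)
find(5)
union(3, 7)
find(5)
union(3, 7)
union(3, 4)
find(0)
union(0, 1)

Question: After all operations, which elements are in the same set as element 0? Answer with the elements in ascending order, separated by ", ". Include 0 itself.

Answer: 0, 1, 3, 4, 6, 7

Derivation:
Step 1: find(0) -> no change; set of 0 is {0}
Step 2: union(1, 6) -> merged; set of 1 now {1, 6}
Step 3: union(7, 0) -> merged; set of 7 now {0, 7}
Step 4: find(4) -> no change; set of 4 is {4}
Step 5: find(0) -> no change; set of 0 is {0, 7}
Step 6: find(6) -> no change; set of 6 is {1, 6}
Step 7: union(4, 3) -> merged; set of 4 now {3, 4}
Step 8: find(5) -> no change; set of 5 is {5}
Step 9: union(3, 7) -> merged; set of 3 now {0, 3, 4, 7}
Step 10: find(5) -> no change; set of 5 is {5}
Step 11: union(3, 7) -> already same set; set of 3 now {0, 3, 4, 7}
Step 12: union(3, 4) -> already same set; set of 3 now {0, 3, 4, 7}
Step 13: find(0) -> no change; set of 0 is {0, 3, 4, 7}
Step 14: union(0, 1) -> merged; set of 0 now {0, 1, 3, 4, 6, 7}
Component of 0: {0, 1, 3, 4, 6, 7}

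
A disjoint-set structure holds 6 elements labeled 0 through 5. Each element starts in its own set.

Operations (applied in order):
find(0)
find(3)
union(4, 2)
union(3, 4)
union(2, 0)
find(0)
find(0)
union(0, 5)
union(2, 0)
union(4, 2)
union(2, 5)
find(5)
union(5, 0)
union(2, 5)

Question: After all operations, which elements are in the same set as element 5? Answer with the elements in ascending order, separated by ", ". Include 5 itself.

Step 1: find(0) -> no change; set of 0 is {0}
Step 2: find(3) -> no change; set of 3 is {3}
Step 3: union(4, 2) -> merged; set of 4 now {2, 4}
Step 4: union(3, 4) -> merged; set of 3 now {2, 3, 4}
Step 5: union(2, 0) -> merged; set of 2 now {0, 2, 3, 4}
Step 6: find(0) -> no change; set of 0 is {0, 2, 3, 4}
Step 7: find(0) -> no change; set of 0 is {0, 2, 3, 4}
Step 8: union(0, 5) -> merged; set of 0 now {0, 2, 3, 4, 5}
Step 9: union(2, 0) -> already same set; set of 2 now {0, 2, 3, 4, 5}
Step 10: union(4, 2) -> already same set; set of 4 now {0, 2, 3, 4, 5}
Step 11: union(2, 5) -> already same set; set of 2 now {0, 2, 3, 4, 5}
Step 12: find(5) -> no change; set of 5 is {0, 2, 3, 4, 5}
Step 13: union(5, 0) -> already same set; set of 5 now {0, 2, 3, 4, 5}
Step 14: union(2, 5) -> already same set; set of 2 now {0, 2, 3, 4, 5}
Component of 5: {0, 2, 3, 4, 5}

Answer: 0, 2, 3, 4, 5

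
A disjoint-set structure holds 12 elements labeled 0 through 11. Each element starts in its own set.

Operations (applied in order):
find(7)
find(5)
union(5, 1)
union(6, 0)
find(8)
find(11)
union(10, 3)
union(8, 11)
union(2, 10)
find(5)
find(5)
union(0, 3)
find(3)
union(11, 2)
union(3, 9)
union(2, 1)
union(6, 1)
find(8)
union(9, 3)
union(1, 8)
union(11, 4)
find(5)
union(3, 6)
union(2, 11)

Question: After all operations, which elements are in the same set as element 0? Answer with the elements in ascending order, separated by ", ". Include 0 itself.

Answer: 0, 1, 2, 3, 4, 5, 6, 8, 9, 10, 11

Derivation:
Step 1: find(7) -> no change; set of 7 is {7}
Step 2: find(5) -> no change; set of 5 is {5}
Step 3: union(5, 1) -> merged; set of 5 now {1, 5}
Step 4: union(6, 0) -> merged; set of 6 now {0, 6}
Step 5: find(8) -> no change; set of 8 is {8}
Step 6: find(11) -> no change; set of 11 is {11}
Step 7: union(10, 3) -> merged; set of 10 now {3, 10}
Step 8: union(8, 11) -> merged; set of 8 now {8, 11}
Step 9: union(2, 10) -> merged; set of 2 now {2, 3, 10}
Step 10: find(5) -> no change; set of 5 is {1, 5}
Step 11: find(5) -> no change; set of 5 is {1, 5}
Step 12: union(0, 3) -> merged; set of 0 now {0, 2, 3, 6, 10}
Step 13: find(3) -> no change; set of 3 is {0, 2, 3, 6, 10}
Step 14: union(11, 2) -> merged; set of 11 now {0, 2, 3, 6, 8, 10, 11}
Step 15: union(3, 9) -> merged; set of 3 now {0, 2, 3, 6, 8, 9, 10, 11}
Step 16: union(2, 1) -> merged; set of 2 now {0, 1, 2, 3, 5, 6, 8, 9, 10, 11}
Step 17: union(6, 1) -> already same set; set of 6 now {0, 1, 2, 3, 5, 6, 8, 9, 10, 11}
Step 18: find(8) -> no change; set of 8 is {0, 1, 2, 3, 5, 6, 8, 9, 10, 11}
Step 19: union(9, 3) -> already same set; set of 9 now {0, 1, 2, 3, 5, 6, 8, 9, 10, 11}
Step 20: union(1, 8) -> already same set; set of 1 now {0, 1, 2, 3, 5, 6, 8, 9, 10, 11}
Step 21: union(11, 4) -> merged; set of 11 now {0, 1, 2, 3, 4, 5, 6, 8, 9, 10, 11}
Step 22: find(5) -> no change; set of 5 is {0, 1, 2, 3, 4, 5, 6, 8, 9, 10, 11}
Step 23: union(3, 6) -> already same set; set of 3 now {0, 1, 2, 3, 4, 5, 6, 8, 9, 10, 11}
Step 24: union(2, 11) -> already same set; set of 2 now {0, 1, 2, 3, 4, 5, 6, 8, 9, 10, 11}
Component of 0: {0, 1, 2, 3, 4, 5, 6, 8, 9, 10, 11}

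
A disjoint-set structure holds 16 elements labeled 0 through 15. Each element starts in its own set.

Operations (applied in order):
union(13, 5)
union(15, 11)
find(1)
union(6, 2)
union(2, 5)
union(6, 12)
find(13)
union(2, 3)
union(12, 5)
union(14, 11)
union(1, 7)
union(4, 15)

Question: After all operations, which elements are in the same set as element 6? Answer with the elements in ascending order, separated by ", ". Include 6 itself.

Answer: 2, 3, 5, 6, 12, 13

Derivation:
Step 1: union(13, 5) -> merged; set of 13 now {5, 13}
Step 2: union(15, 11) -> merged; set of 15 now {11, 15}
Step 3: find(1) -> no change; set of 1 is {1}
Step 4: union(6, 2) -> merged; set of 6 now {2, 6}
Step 5: union(2, 5) -> merged; set of 2 now {2, 5, 6, 13}
Step 6: union(6, 12) -> merged; set of 6 now {2, 5, 6, 12, 13}
Step 7: find(13) -> no change; set of 13 is {2, 5, 6, 12, 13}
Step 8: union(2, 3) -> merged; set of 2 now {2, 3, 5, 6, 12, 13}
Step 9: union(12, 5) -> already same set; set of 12 now {2, 3, 5, 6, 12, 13}
Step 10: union(14, 11) -> merged; set of 14 now {11, 14, 15}
Step 11: union(1, 7) -> merged; set of 1 now {1, 7}
Step 12: union(4, 15) -> merged; set of 4 now {4, 11, 14, 15}
Component of 6: {2, 3, 5, 6, 12, 13}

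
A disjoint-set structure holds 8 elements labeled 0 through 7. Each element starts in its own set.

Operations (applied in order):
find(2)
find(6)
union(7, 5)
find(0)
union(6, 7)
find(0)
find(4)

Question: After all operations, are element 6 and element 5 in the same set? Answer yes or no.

Step 1: find(2) -> no change; set of 2 is {2}
Step 2: find(6) -> no change; set of 6 is {6}
Step 3: union(7, 5) -> merged; set of 7 now {5, 7}
Step 4: find(0) -> no change; set of 0 is {0}
Step 5: union(6, 7) -> merged; set of 6 now {5, 6, 7}
Step 6: find(0) -> no change; set of 0 is {0}
Step 7: find(4) -> no change; set of 4 is {4}
Set of 6: {5, 6, 7}; 5 is a member.

Answer: yes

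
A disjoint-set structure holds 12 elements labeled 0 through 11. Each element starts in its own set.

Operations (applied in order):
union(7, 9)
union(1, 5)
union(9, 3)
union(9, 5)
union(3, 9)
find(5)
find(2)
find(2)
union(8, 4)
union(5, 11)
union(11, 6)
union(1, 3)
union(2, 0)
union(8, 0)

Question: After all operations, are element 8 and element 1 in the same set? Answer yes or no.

Answer: no

Derivation:
Step 1: union(7, 9) -> merged; set of 7 now {7, 9}
Step 2: union(1, 5) -> merged; set of 1 now {1, 5}
Step 3: union(9, 3) -> merged; set of 9 now {3, 7, 9}
Step 4: union(9, 5) -> merged; set of 9 now {1, 3, 5, 7, 9}
Step 5: union(3, 9) -> already same set; set of 3 now {1, 3, 5, 7, 9}
Step 6: find(5) -> no change; set of 5 is {1, 3, 5, 7, 9}
Step 7: find(2) -> no change; set of 2 is {2}
Step 8: find(2) -> no change; set of 2 is {2}
Step 9: union(8, 4) -> merged; set of 8 now {4, 8}
Step 10: union(5, 11) -> merged; set of 5 now {1, 3, 5, 7, 9, 11}
Step 11: union(11, 6) -> merged; set of 11 now {1, 3, 5, 6, 7, 9, 11}
Step 12: union(1, 3) -> already same set; set of 1 now {1, 3, 5, 6, 7, 9, 11}
Step 13: union(2, 0) -> merged; set of 2 now {0, 2}
Step 14: union(8, 0) -> merged; set of 8 now {0, 2, 4, 8}
Set of 8: {0, 2, 4, 8}; 1 is not a member.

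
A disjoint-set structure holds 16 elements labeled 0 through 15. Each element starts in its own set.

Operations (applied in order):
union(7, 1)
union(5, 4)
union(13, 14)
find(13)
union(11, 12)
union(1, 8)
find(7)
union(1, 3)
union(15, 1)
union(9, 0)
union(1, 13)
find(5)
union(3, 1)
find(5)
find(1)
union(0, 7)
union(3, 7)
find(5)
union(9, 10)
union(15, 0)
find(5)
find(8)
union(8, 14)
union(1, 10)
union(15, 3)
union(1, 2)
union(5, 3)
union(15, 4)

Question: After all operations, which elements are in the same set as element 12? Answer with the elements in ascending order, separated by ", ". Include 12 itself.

Answer: 11, 12

Derivation:
Step 1: union(7, 1) -> merged; set of 7 now {1, 7}
Step 2: union(5, 4) -> merged; set of 5 now {4, 5}
Step 3: union(13, 14) -> merged; set of 13 now {13, 14}
Step 4: find(13) -> no change; set of 13 is {13, 14}
Step 5: union(11, 12) -> merged; set of 11 now {11, 12}
Step 6: union(1, 8) -> merged; set of 1 now {1, 7, 8}
Step 7: find(7) -> no change; set of 7 is {1, 7, 8}
Step 8: union(1, 3) -> merged; set of 1 now {1, 3, 7, 8}
Step 9: union(15, 1) -> merged; set of 15 now {1, 3, 7, 8, 15}
Step 10: union(9, 0) -> merged; set of 9 now {0, 9}
Step 11: union(1, 13) -> merged; set of 1 now {1, 3, 7, 8, 13, 14, 15}
Step 12: find(5) -> no change; set of 5 is {4, 5}
Step 13: union(3, 1) -> already same set; set of 3 now {1, 3, 7, 8, 13, 14, 15}
Step 14: find(5) -> no change; set of 5 is {4, 5}
Step 15: find(1) -> no change; set of 1 is {1, 3, 7, 8, 13, 14, 15}
Step 16: union(0, 7) -> merged; set of 0 now {0, 1, 3, 7, 8, 9, 13, 14, 15}
Step 17: union(3, 7) -> already same set; set of 3 now {0, 1, 3, 7, 8, 9, 13, 14, 15}
Step 18: find(5) -> no change; set of 5 is {4, 5}
Step 19: union(9, 10) -> merged; set of 9 now {0, 1, 3, 7, 8, 9, 10, 13, 14, 15}
Step 20: union(15, 0) -> already same set; set of 15 now {0, 1, 3, 7, 8, 9, 10, 13, 14, 15}
Step 21: find(5) -> no change; set of 5 is {4, 5}
Step 22: find(8) -> no change; set of 8 is {0, 1, 3, 7, 8, 9, 10, 13, 14, 15}
Step 23: union(8, 14) -> already same set; set of 8 now {0, 1, 3, 7, 8, 9, 10, 13, 14, 15}
Step 24: union(1, 10) -> already same set; set of 1 now {0, 1, 3, 7, 8, 9, 10, 13, 14, 15}
Step 25: union(15, 3) -> already same set; set of 15 now {0, 1, 3, 7, 8, 9, 10, 13, 14, 15}
Step 26: union(1, 2) -> merged; set of 1 now {0, 1, 2, 3, 7, 8, 9, 10, 13, 14, 15}
Step 27: union(5, 3) -> merged; set of 5 now {0, 1, 2, 3, 4, 5, 7, 8, 9, 10, 13, 14, 15}
Step 28: union(15, 4) -> already same set; set of 15 now {0, 1, 2, 3, 4, 5, 7, 8, 9, 10, 13, 14, 15}
Component of 12: {11, 12}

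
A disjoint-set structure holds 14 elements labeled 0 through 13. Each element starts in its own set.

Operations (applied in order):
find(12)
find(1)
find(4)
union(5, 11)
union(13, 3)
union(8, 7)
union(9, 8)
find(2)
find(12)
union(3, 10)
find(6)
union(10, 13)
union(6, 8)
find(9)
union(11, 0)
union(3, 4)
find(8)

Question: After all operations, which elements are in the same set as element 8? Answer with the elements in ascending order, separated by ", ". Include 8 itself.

Step 1: find(12) -> no change; set of 12 is {12}
Step 2: find(1) -> no change; set of 1 is {1}
Step 3: find(4) -> no change; set of 4 is {4}
Step 4: union(5, 11) -> merged; set of 5 now {5, 11}
Step 5: union(13, 3) -> merged; set of 13 now {3, 13}
Step 6: union(8, 7) -> merged; set of 8 now {7, 8}
Step 7: union(9, 8) -> merged; set of 9 now {7, 8, 9}
Step 8: find(2) -> no change; set of 2 is {2}
Step 9: find(12) -> no change; set of 12 is {12}
Step 10: union(3, 10) -> merged; set of 3 now {3, 10, 13}
Step 11: find(6) -> no change; set of 6 is {6}
Step 12: union(10, 13) -> already same set; set of 10 now {3, 10, 13}
Step 13: union(6, 8) -> merged; set of 6 now {6, 7, 8, 9}
Step 14: find(9) -> no change; set of 9 is {6, 7, 8, 9}
Step 15: union(11, 0) -> merged; set of 11 now {0, 5, 11}
Step 16: union(3, 4) -> merged; set of 3 now {3, 4, 10, 13}
Step 17: find(8) -> no change; set of 8 is {6, 7, 8, 9}
Component of 8: {6, 7, 8, 9}

Answer: 6, 7, 8, 9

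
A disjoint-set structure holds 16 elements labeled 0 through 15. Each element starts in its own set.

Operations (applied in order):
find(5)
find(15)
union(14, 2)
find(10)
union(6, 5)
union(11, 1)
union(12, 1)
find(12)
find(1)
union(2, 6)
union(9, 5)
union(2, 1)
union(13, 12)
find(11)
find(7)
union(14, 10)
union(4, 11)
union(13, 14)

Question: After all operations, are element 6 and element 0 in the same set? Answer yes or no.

Step 1: find(5) -> no change; set of 5 is {5}
Step 2: find(15) -> no change; set of 15 is {15}
Step 3: union(14, 2) -> merged; set of 14 now {2, 14}
Step 4: find(10) -> no change; set of 10 is {10}
Step 5: union(6, 5) -> merged; set of 6 now {5, 6}
Step 6: union(11, 1) -> merged; set of 11 now {1, 11}
Step 7: union(12, 1) -> merged; set of 12 now {1, 11, 12}
Step 8: find(12) -> no change; set of 12 is {1, 11, 12}
Step 9: find(1) -> no change; set of 1 is {1, 11, 12}
Step 10: union(2, 6) -> merged; set of 2 now {2, 5, 6, 14}
Step 11: union(9, 5) -> merged; set of 9 now {2, 5, 6, 9, 14}
Step 12: union(2, 1) -> merged; set of 2 now {1, 2, 5, 6, 9, 11, 12, 14}
Step 13: union(13, 12) -> merged; set of 13 now {1, 2, 5, 6, 9, 11, 12, 13, 14}
Step 14: find(11) -> no change; set of 11 is {1, 2, 5, 6, 9, 11, 12, 13, 14}
Step 15: find(7) -> no change; set of 7 is {7}
Step 16: union(14, 10) -> merged; set of 14 now {1, 2, 5, 6, 9, 10, 11, 12, 13, 14}
Step 17: union(4, 11) -> merged; set of 4 now {1, 2, 4, 5, 6, 9, 10, 11, 12, 13, 14}
Step 18: union(13, 14) -> already same set; set of 13 now {1, 2, 4, 5, 6, 9, 10, 11, 12, 13, 14}
Set of 6: {1, 2, 4, 5, 6, 9, 10, 11, 12, 13, 14}; 0 is not a member.

Answer: no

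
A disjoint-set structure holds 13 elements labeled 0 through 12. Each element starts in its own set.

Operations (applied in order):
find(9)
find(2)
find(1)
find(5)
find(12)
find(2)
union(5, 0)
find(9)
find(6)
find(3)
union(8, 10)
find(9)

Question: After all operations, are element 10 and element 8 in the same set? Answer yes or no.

Step 1: find(9) -> no change; set of 9 is {9}
Step 2: find(2) -> no change; set of 2 is {2}
Step 3: find(1) -> no change; set of 1 is {1}
Step 4: find(5) -> no change; set of 5 is {5}
Step 5: find(12) -> no change; set of 12 is {12}
Step 6: find(2) -> no change; set of 2 is {2}
Step 7: union(5, 0) -> merged; set of 5 now {0, 5}
Step 8: find(9) -> no change; set of 9 is {9}
Step 9: find(6) -> no change; set of 6 is {6}
Step 10: find(3) -> no change; set of 3 is {3}
Step 11: union(8, 10) -> merged; set of 8 now {8, 10}
Step 12: find(9) -> no change; set of 9 is {9}
Set of 10: {8, 10}; 8 is a member.

Answer: yes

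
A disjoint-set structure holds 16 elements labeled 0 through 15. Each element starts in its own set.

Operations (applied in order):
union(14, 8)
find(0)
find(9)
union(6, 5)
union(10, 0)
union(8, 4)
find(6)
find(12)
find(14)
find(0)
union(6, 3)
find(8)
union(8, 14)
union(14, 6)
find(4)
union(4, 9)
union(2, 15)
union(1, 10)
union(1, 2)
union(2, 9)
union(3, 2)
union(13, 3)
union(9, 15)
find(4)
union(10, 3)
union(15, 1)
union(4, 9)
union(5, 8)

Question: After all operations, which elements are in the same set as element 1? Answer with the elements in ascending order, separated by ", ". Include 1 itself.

Answer: 0, 1, 2, 3, 4, 5, 6, 8, 9, 10, 13, 14, 15

Derivation:
Step 1: union(14, 8) -> merged; set of 14 now {8, 14}
Step 2: find(0) -> no change; set of 0 is {0}
Step 3: find(9) -> no change; set of 9 is {9}
Step 4: union(6, 5) -> merged; set of 6 now {5, 6}
Step 5: union(10, 0) -> merged; set of 10 now {0, 10}
Step 6: union(8, 4) -> merged; set of 8 now {4, 8, 14}
Step 7: find(6) -> no change; set of 6 is {5, 6}
Step 8: find(12) -> no change; set of 12 is {12}
Step 9: find(14) -> no change; set of 14 is {4, 8, 14}
Step 10: find(0) -> no change; set of 0 is {0, 10}
Step 11: union(6, 3) -> merged; set of 6 now {3, 5, 6}
Step 12: find(8) -> no change; set of 8 is {4, 8, 14}
Step 13: union(8, 14) -> already same set; set of 8 now {4, 8, 14}
Step 14: union(14, 6) -> merged; set of 14 now {3, 4, 5, 6, 8, 14}
Step 15: find(4) -> no change; set of 4 is {3, 4, 5, 6, 8, 14}
Step 16: union(4, 9) -> merged; set of 4 now {3, 4, 5, 6, 8, 9, 14}
Step 17: union(2, 15) -> merged; set of 2 now {2, 15}
Step 18: union(1, 10) -> merged; set of 1 now {0, 1, 10}
Step 19: union(1, 2) -> merged; set of 1 now {0, 1, 2, 10, 15}
Step 20: union(2, 9) -> merged; set of 2 now {0, 1, 2, 3, 4, 5, 6, 8, 9, 10, 14, 15}
Step 21: union(3, 2) -> already same set; set of 3 now {0, 1, 2, 3, 4, 5, 6, 8, 9, 10, 14, 15}
Step 22: union(13, 3) -> merged; set of 13 now {0, 1, 2, 3, 4, 5, 6, 8, 9, 10, 13, 14, 15}
Step 23: union(9, 15) -> already same set; set of 9 now {0, 1, 2, 3, 4, 5, 6, 8, 9, 10, 13, 14, 15}
Step 24: find(4) -> no change; set of 4 is {0, 1, 2, 3, 4, 5, 6, 8, 9, 10, 13, 14, 15}
Step 25: union(10, 3) -> already same set; set of 10 now {0, 1, 2, 3, 4, 5, 6, 8, 9, 10, 13, 14, 15}
Step 26: union(15, 1) -> already same set; set of 15 now {0, 1, 2, 3, 4, 5, 6, 8, 9, 10, 13, 14, 15}
Step 27: union(4, 9) -> already same set; set of 4 now {0, 1, 2, 3, 4, 5, 6, 8, 9, 10, 13, 14, 15}
Step 28: union(5, 8) -> already same set; set of 5 now {0, 1, 2, 3, 4, 5, 6, 8, 9, 10, 13, 14, 15}
Component of 1: {0, 1, 2, 3, 4, 5, 6, 8, 9, 10, 13, 14, 15}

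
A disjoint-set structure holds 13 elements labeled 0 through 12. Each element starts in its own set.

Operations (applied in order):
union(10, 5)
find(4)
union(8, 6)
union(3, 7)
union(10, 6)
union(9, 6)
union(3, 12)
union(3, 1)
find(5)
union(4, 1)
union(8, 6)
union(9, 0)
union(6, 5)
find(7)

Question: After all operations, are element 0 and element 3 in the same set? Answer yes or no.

Step 1: union(10, 5) -> merged; set of 10 now {5, 10}
Step 2: find(4) -> no change; set of 4 is {4}
Step 3: union(8, 6) -> merged; set of 8 now {6, 8}
Step 4: union(3, 7) -> merged; set of 3 now {3, 7}
Step 5: union(10, 6) -> merged; set of 10 now {5, 6, 8, 10}
Step 6: union(9, 6) -> merged; set of 9 now {5, 6, 8, 9, 10}
Step 7: union(3, 12) -> merged; set of 3 now {3, 7, 12}
Step 8: union(3, 1) -> merged; set of 3 now {1, 3, 7, 12}
Step 9: find(5) -> no change; set of 5 is {5, 6, 8, 9, 10}
Step 10: union(4, 1) -> merged; set of 4 now {1, 3, 4, 7, 12}
Step 11: union(8, 6) -> already same set; set of 8 now {5, 6, 8, 9, 10}
Step 12: union(9, 0) -> merged; set of 9 now {0, 5, 6, 8, 9, 10}
Step 13: union(6, 5) -> already same set; set of 6 now {0, 5, 6, 8, 9, 10}
Step 14: find(7) -> no change; set of 7 is {1, 3, 4, 7, 12}
Set of 0: {0, 5, 6, 8, 9, 10}; 3 is not a member.

Answer: no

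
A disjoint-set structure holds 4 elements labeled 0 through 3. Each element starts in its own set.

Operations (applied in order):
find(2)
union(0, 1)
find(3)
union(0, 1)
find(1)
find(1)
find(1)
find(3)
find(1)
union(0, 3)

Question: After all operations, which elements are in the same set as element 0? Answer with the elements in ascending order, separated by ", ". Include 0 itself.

Answer: 0, 1, 3

Derivation:
Step 1: find(2) -> no change; set of 2 is {2}
Step 2: union(0, 1) -> merged; set of 0 now {0, 1}
Step 3: find(3) -> no change; set of 3 is {3}
Step 4: union(0, 1) -> already same set; set of 0 now {0, 1}
Step 5: find(1) -> no change; set of 1 is {0, 1}
Step 6: find(1) -> no change; set of 1 is {0, 1}
Step 7: find(1) -> no change; set of 1 is {0, 1}
Step 8: find(3) -> no change; set of 3 is {3}
Step 9: find(1) -> no change; set of 1 is {0, 1}
Step 10: union(0, 3) -> merged; set of 0 now {0, 1, 3}
Component of 0: {0, 1, 3}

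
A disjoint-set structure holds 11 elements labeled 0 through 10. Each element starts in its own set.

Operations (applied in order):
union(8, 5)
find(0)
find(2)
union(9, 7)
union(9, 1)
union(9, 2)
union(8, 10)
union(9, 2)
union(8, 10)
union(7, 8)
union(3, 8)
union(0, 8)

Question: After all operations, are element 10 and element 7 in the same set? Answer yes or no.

Step 1: union(8, 5) -> merged; set of 8 now {5, 8}
Step 2: find(0) -> no change; set of 0 is {0}
Step 3: find(2) -> no change; set of 2 is {2}
Step 4: union(9, 7) -> merged; set of 9 now {7, 9}
Step 5: union(9, 1) -> merged; set of 9 now {1, 7, 9}
Step 6: union(9, 2) -> merged; set of 9 now {1, 2, 7, 9}
Step 7: union(8, 10) -> merged; set of 8 now {5, 8, 10}
Step 8: union(9, 2) -> already same set; set of 9 now {1, 2, 7, 9}
Step 9: union(8, 10) -> already same set; set of 8 now {5, 8, 10}
Step 10: union(7, 8) -> merged; set of 7 now {1, 2, 5, 7, 8, 9, 10}
Step 11: union(3, 8) -> merged; set of 3 now {1, 2, 3, 5, 7, 8, 9, 10}
Step 12: union(0, 8) -> merged; set of 0 now {0, 1, 2, 3, 5, 7, 8, 9, 10}
Set of 10: {0, 1, 2, 3, 5, 7, 8, 9, 10}; 7 is a member.

Answer: yes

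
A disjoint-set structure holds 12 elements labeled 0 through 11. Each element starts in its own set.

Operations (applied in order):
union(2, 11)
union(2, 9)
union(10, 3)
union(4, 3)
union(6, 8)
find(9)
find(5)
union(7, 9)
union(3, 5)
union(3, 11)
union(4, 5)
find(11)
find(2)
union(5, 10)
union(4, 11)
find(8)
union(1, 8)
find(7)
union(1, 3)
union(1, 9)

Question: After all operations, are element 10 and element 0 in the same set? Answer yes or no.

Step 1: union(2, 11) -> merged; set of 2 now {2, 11}
Step 2: union(2, 9) -> merged; set of 2 now {2, 9, 11}
Step 3: union(10, 3) -> merged; set of 10 now {3, 10}
Step 4: union(4, 3) -> merged; set of 4 now {3, 4, 10}
Step 5: union(6, 8) -> merged; set of 6 now {6, 8}
Step 6: find(9) -> no change; set of 9 is {2, 9, 11}
Step 7: find(5) -> no change; set of 5 is {5}
Step 8: union(7, 9) -> merged; set of 7 now {2, 7, 9, 11}
Step 9: union(3, 5) -> merged; set of 3 now {3, 4, 5, 10}
Step 10: union(3, 11) -> merged; set of 3 now {2, 3, 4, 5, 7, 9, 10, 11}
Step 11: union(4, 5) -> already same set; set of 4 now {2, 3, 4, 5, 7, 9, 10, 11}
Step 12: find(11) -> no change; set of 11 is {2, 3, 4, 5, 7, 9, 10, 11}
Step 13: find(2) -> no change; set of 2 is {2, 3, 4, 5, 7, 9, 10, 11}
Step 14: union(5, 10) -> already same set; set of 5 now {2, 3, 4, 5, 7, 9, 10, 11}
Step 15: union(4, 11) -> already same set; set of 4 now {2, 3, 4, 5, 7, 9, 10, 11}
Step 16: find(8) -> no change; set of 8 is {6, 8}
Step 17: union(1, 8) -> merged; set of 1 now {1, 6, 8}
Step 18: find(7) -> no change; set of 7 is {2, 3, 4, 5, 7, 9, 10, 11}
Step 19: union(1, 3) -> merged; set of 1 now {1, 2, 3, 4, 5, 6, 7, 8, 9, 10, 11}
Step 20: union(1, 9) -> already same set; set of 1 now {1, 2, 3, 4, 5, 6, 7, 8, 9, 10, 11}
Set of 10: {1, 2, 3, 4, 5, 6, 7, 8, 9, 10, 11}; 0 is not a member.

Answer: no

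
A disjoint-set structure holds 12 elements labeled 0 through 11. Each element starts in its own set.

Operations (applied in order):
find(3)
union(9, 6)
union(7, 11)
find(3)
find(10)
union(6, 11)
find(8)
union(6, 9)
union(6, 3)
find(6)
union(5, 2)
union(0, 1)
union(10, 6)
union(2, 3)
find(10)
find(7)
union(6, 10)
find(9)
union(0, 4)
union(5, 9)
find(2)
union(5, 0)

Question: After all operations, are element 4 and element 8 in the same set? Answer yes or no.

Step 1: find(3) -> no change; set of 3 is {3}
Step 2: union(9, 6) -> merged; set of 9 now {6, 9}
Step 3: union(7, 11) -> merged; set of 7 now {7, 11}
Step 4: find(3) -> no change; set of 3 is {3}
Step 5: find(10) -> no change; set of 10 is {10}
Step 6: union(6, 11) -> merged; set of 6 now {6, 7, 9, 11}
Step 7: find(8) -> no change; set of 8 is {8}
Step 8: union(6, 9) -> already same set; set of 6 now {6, 7, 9, 11}
Step 9: union(6, 3) -> merged; set of 6 now {3, 6, 7, 9, 11}
Step 10: find(6) -> no change; set of 6 is {3, 6, 7, 9, 11}
Step 11: union(5, 2) -> merged; set of 5 now {2, 5}
Step 12: union(0, 1) -> merged; set of 0 now {0, 1}
Step 13: union(10, 6) -> merged; set of 10 now {3, 6, 7, 9, 10, 11}
Step 14: union(2, 3) -> merged; set of 2 now {2, 3, 5, 6, 7, 9, 10, 11}
Step 15: find(10) -> no change; set of 10 is {2, 3, 5, 6, 7, 9, 10, 11}
Step 16: find(7) -> no change; set of 7 is {2, 3, 5, 6, 7, 9, 10, 11}
Step 17: union(6, 10) -> already same set; set of 6 now {2, 3, 5, 6, 7, 9, 10, 11}
Step 18: find(9) -> no change; set of 9 is {2, 3, 5, 6, 7, 9, 10, 11}
Step 19: union(0, 4) -> merged; set of 0 now {0, 1, 4}
Step 20: union(5, 9) -> already same set; set of 5 now {2, 3, 5, 6, 7, 9, 10, 11}
Step 21: find(2) -> no change; set of 2 is {2, 3, 5, 6, 7, 9, 10, 11}
Step 22: union(5, 0) -> merged; set of 5 now {0, 1, 2, 3, 4, 5, 6, 7, 9, 10, 11}
Set of 4: {0, 1, 2, 3, 4, 5, 6, 7, 9, 10, 11}; 8 is not a member.

Answer: no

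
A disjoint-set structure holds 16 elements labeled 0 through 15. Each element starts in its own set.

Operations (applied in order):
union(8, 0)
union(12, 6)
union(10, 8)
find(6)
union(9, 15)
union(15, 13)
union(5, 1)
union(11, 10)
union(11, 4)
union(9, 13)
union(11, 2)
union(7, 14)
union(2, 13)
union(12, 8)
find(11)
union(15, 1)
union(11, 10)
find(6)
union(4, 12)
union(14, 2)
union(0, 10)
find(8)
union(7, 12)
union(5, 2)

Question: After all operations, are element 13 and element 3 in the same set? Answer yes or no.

Answer: no

Derivation:
Step 1: union(8, 0) -> merged; set of 8 now {0, 8}
Step 2: union(12, 6) -> merged; set of 12 now {6, 12}
Step 3: union(10, 8) -> merged; set of 10 now {0, 8, 10}
Step 4: find(6) -> no change; set of 6 is {6, 12}
Step 5: union(9, 15) -> merged; set of 9 now {9, 15}
Step 6: union(15, 13) -> merged; set of 15 now {9, 13, 15}
Step 7: union(5, 1) -> merged; set of 5 now {1, 5}
Step 8: union(11, 10) -> merged; set of 11 now {0, 8, 10, 11}
Step 9: union(11, 4) -> merged; set of 11 now {0, 4, 8, 10, 11}
Step 10: union(9, 13) -> already same set; set of 9 now {9, 13, 15}
Step 11: union(11, 2) -> merged; set of 11 now {0, 2, 4, 8, 10, 11}
Step 12: union(7, 14) -> merged; set of 7 now {7, 14}
Step 13: union(2, 13) -> merged; set of 2 now {0, 2, 4, 8, 9, 10, 11, 13, 15}
Step 14: union(12, 8) -> merged; set of 12 now {0, 2, 4, 6, 8, 9, 10, 11, 12, 13, 15}
Step 15: find(11) -> no change; set of 11 is {0, 2, 4, 6, 8, 9, 10, 11, 12, 13, 15}
Step 16: union(15, 1) -> merged; set of 15 now {0, 1, 2, 4, 5, 6, 8, 9, 10, 11, 12, 13, 15}
Step 17: union(11, 10) -> already same set; set of 11 now {0, 1, 2, 4, 5, 6, 8, 9, 10, 11, 12, 13, 15}
Step 18: find(6) -> no change; set of 6 is {0, 1, 2, 4, 5, 6, 8, 9, 10, 11, 12, 13, 15}
Step 19: union(4, 12) -> already same set; set of 4 now {0, 1, 2, 4, 5, 6, 8, 9, 10, 11, 12, 13, 15}
Step 20: union(14, 2) -> merged; set of 14 now {0, 1, 2, 4, 5, 6, 7, 8, 9, 10, 11, 12, 13, 14, 15}
Step 21: union(0, 10) -> already same set; set of 0 now {0, 1, 2, 4, 5, 6, 7, 8, 9, 10, 11, 12, 13, 14, 15}
Step 22: find(8) -> no change; set of 8 is {0, 1, 2, 4, 5, 6, 7, 8, 9, 10, 11, 12, 13, 14, 15}
Step 23: union(7, 12) -> already same set; set of 7 now {0, 1, 2, 4, 5, 6, 7, 8, 9, 10, 11, 12, 13, 14, 15}
Step 24: union(5, 2) -> already same set; set of 5 now {0, 1, 2, 4, 5, 6, 7, 8, 9, 10, 11, 12, 13, 14, 15}
Set of 13: {0, 1, 2, 4, 5, 6, 7, 8, 9, 10, 11, 12, 13, 14, 15}; 3 is not a member.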